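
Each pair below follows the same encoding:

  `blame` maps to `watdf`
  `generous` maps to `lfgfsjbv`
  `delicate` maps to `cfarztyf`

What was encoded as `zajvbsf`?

b(1)→w(22) and l(11)→a(0) fit y≡3x+19 (mod 26); the inverse of 3 mod 26 is 9. Each letter's alphabet position (a=0..z=25) is mapped through 3·x+19 mod 26 — an affine cipher.
Decoding zajvbsf: z(25)→9·(25−19)≡2=c; a(0)→9·(0−19)≡11=l; j(9)→9·(9−19)≡14=o; v(21)→9·(21−19)≡18=s; b(1)→9·(1−19)≡20=u; s(18)→9·(18−19)≡17=r; f(5)→9·(5−19)≡4=e (all mod 26).

closure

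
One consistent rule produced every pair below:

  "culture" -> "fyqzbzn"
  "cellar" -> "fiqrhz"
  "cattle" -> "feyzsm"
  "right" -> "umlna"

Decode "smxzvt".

pistol

The shift increases by 1 at each position, starting from +3: 3, 4, 5, ….
Reversing it on smxzvt: s−3=p, m−4=i, x−5=s, z−6=t, v−7=o, t−8=l.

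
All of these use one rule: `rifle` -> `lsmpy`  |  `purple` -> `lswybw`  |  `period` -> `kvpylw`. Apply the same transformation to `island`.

The output letters match the input read backwards, each shifted +7: rifle reversed is elfir. Two steps: reverse the string, then apply a Caesar shift of +7.
On island: reverse → dnalsi; then shift: d+7=k, n+7=u, a+7=h, l+7=s, s+7=z, i+7=p.

kuhszp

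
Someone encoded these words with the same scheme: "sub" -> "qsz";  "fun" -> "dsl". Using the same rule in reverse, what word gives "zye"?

bag

Compare letters: s→q is +24, u→s is +24, b→z is +24 — a constant shift. Every letter moves 24 places later in the alphabet, wrapping around z→a.
Undoing it on zye: z−24=b, y−24=a, e−24=g.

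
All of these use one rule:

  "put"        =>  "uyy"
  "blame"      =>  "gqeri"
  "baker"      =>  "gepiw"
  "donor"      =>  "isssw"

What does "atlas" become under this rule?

The shift depends on letter class: consonant p→u is +5, but vowel u→y is +4. Vowels shift forward by 4 and consonants shift forward by 5.
On atlas: a(vowel)+4=e, t(cons)+5=y, l(cons)+5=q, a(vowel)+4=e, s(cons)+5=x.

eyqex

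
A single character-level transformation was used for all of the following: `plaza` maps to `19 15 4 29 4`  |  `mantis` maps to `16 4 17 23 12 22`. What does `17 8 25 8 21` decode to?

p is letter #16 and maps to 19: an offset of 3. Letters become their 1-based position plus 3 (so a→4, b→5, …).
Reversing it on 17 8 25 8 21: 17→(17−3)÷1=14=n, 8→(8−3)÷1=5=e, 25→(25−3)÷1=22=v, 8→(8−3)÷1=5=e, 21→(21−3)÷1=18=r.

never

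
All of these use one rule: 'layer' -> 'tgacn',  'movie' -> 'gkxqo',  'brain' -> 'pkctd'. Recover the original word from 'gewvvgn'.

Read the word backwards and shift each letter +2.
Reversing it on gewvvgn: shift back: g−2=e, e−2=c, w−2=u, v−2=t, v−2=t, g−2=e, n−2=l → ecuttel; then reverse → lettuce.

lettuce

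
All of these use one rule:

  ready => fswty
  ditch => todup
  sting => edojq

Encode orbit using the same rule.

ifvod

r(17)→f(5) and e(4)→s(18) fit y≡25x+22 (mod 26); the inverse of 25 mod 26 is 25. This is an affine cipher: with a=0,…,z=25, each position x becomes (25x+22) mod 26.
For orbit: o(14)→25·14+22≡8=i; r(17)→25·17+22≡5=f; b(1)→25·1+22≡21=v; i(8)→25·8+22≡14=o; t(19)→25·19+22≡3=d (all mod 26).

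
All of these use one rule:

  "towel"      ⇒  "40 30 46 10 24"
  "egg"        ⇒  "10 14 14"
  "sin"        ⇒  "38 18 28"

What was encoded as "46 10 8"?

wed

t(#20)→40 and o(#15)→30: differences scale by 2, so n = 2·pos + 0. The formula is n = 2×(alphabet index, a=1).
Undoing it on 46 10 8: 46→(46−0)÷2=23=w, 10→(10−0)÷2=5=e, 8→(8−0)÷2=4=d.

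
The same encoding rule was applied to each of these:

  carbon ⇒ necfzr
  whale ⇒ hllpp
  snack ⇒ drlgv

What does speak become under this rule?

It's a Vigenère-style cipher with numeric key [11,4]: position i shifts by key[i mod 2].
For speak: s+11=d, p+4=t, e+11=p, a+4=e, k+11=v.

dtpev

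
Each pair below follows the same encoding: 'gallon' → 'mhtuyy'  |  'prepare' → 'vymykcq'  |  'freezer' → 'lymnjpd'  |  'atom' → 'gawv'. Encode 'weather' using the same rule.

clicrpd

In gallon: g→m is +6, a→h is +7, l→t is +8, l→u is +9 — the shift increases by 1 each position. Letter i (0-indexed) is shifted by i+6, so successive shifts are 6, 7, 8, ….
Applying it to weather: w+6=c, e+7=l, a+8=i, t+9=c, h+10=r, e+11=p, r+12=d.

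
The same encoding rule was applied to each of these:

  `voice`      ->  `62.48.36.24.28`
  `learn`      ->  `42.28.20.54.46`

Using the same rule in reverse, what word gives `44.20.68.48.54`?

mayor

The formula is n = 2×(alphabet index, a=1) + 18.
Undoing it on 44.20.68.48.54: 44→(44−18)÷2=13=m, 20→(20−18)÷2=1=a, 68→(68−18)÷2=25=y, 48→(48−18)÷2=15=o, 54→(54−18)÷2=18=r.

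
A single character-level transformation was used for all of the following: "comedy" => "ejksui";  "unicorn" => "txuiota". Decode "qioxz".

The output letters match the input read backwards, each shifted +6: comedy reversed is ydemoc. Read the word backwards and shift each letter +6.
Undoing it on qioxz: shift back: q−6=k, i−6=c, o−6=i, x−6=r, z−6=t → kcirt; then reverse → trick.

trick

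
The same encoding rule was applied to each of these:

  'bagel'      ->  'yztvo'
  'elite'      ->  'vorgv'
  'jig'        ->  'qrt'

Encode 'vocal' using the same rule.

elxzo

This is the alphabet-reversal cipher (Atbash): a becomes z, b becomes y, etc.
Applying it to vocal: v↔e, o↔l, c↔x, a↔z, l↔o.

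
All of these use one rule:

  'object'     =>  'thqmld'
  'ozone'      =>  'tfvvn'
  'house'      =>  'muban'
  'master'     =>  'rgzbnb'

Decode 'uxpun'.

prime

In object: o→t is +5, b→h is +6, j→q is +7, e→m is +8 — the shift increases by 1 each position. The shift increases by 1 at each position, starting from +5: 5, 6, 7, ….
Decoding uxpun: u−5=p, x−6=r, p−7=i, u−8=m, n−9=e.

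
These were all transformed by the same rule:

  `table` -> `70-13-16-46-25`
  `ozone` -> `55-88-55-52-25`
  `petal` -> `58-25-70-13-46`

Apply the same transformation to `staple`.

67-70-13-58-46-25

The formula is n = 3×(alphabet index, a=1) + 10.
For staple: s=19→67, t=20→70, a=1→13, p=16→58, l=12→46, e=5→25.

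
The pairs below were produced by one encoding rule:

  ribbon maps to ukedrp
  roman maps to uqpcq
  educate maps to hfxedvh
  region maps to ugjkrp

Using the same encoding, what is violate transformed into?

The shifts repeat in a cycle of length 2: positions 0,1,… shift by +3, +2, then the pattern repeats.
On violate: v+3=y, i+2=k, o+3=r, l+2=n, a+3=d, t+2=v, e+3=h.

ykrndvh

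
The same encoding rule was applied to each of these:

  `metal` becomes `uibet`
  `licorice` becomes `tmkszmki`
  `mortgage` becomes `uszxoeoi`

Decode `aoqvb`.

skirt

Shifts by position in metal: pos 0: m→u (+8), pos 1: e→i (+4), pos 2: t→b (+8), pos 3: a→e (+4) — repeating every 2. A repeating key of period 2 is used — shifts +8, +4 over and over.
Decoding aoqvb: a−8=s, o−4=k, q−8=i, v−4=r, b−8=t.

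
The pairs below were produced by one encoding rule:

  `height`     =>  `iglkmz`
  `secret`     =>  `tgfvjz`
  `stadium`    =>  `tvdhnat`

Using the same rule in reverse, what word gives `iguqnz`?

hermit

In height: h→i is +1, e→g is +2, i→l is +3, g→k is +4 — the shift increases by 1 each position. Each letter shifts forward by (position + 1), i.e. 1, 2, 3, … — the shift grows by one for each successive letter.
Undoing it on iguqnz: i−1=h, g−2=e, u−3=r, q−4=m, n−5=i, z−6=t.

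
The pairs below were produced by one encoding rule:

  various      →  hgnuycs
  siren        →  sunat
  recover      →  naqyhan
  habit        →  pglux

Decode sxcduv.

v(21)→h(7) and a(0)→g(6) fit y≡5x+6 (mod 26); the inverse of 5 mod 26 is 21. This is an affine cipher: with a=0,…,z=25, each position x becomes (5x+6) mod 26.
Reversing it on sxcduv: s(18)→21·(18−6)≡18=s; x(23)→21·(23−6)≡19=t; c(2)→21·(2−6)≡20=u; d(3)→21·(3−6)≡15=p; u(20)→21·(20−6)≡8=i; v(21)→21·(21−6)≡3=d (all mod 26).

stupid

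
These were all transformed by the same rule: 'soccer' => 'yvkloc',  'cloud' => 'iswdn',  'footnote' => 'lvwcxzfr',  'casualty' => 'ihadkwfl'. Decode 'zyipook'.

In soccer: s→y is +6, o→v is +7, c→k is +8, c→l is +9 — the shift increases by 1 each position. Each letter shifts forward by (position + 6), i.e. 6, 7, 8, … — the shift grows by one for each successive letter.
Decoding zyipook: z−6=t, y−7=r, i−8=a, p−9=g, o−10=e, o−11=d, k−12=y.

tragedy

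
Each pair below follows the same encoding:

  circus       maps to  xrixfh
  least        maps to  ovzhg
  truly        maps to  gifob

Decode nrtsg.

Each letter is replaced by its mirror in the alphabet: a↔z, b↔y, c↔x, and so on (the Atbash cipher).
Decoding nrtsg: n↔m, r↔i, t↔g, s↔h, g↔t.

might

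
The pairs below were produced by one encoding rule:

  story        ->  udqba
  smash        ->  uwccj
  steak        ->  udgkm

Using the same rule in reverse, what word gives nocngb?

leader

Shifts by position in story: pos 0: s→u (+2), pos 1: t→d (+10), pos 2: o→q (+2), pos 3: r→b (+10) — repeating every 2. The shifts repeat in a cycle of length 2: positions 0,1,… shift by +2, +10, then the pattern repeats.
Decoding nocngb: n−2=l, o−10=e, c−2=a, n−10=d, g−2=e, b−10=r.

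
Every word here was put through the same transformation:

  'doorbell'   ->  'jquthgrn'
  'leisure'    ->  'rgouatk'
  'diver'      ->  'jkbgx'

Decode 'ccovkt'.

waiter

A repeating key of period 2 is used — shifts +6, +2 over and over.
Reversing it on ccovkt: c−6=w, c−2=a, o−6=i, v−2=t, k−6=e, t−2=r.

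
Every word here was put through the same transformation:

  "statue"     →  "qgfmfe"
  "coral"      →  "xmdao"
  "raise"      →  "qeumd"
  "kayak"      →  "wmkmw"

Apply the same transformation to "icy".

kou

The output letters match the input read backwards, each shifted +12: statue reversed is eutats. Two steps: reverse the string, then apply a Caesar shift of +12.
On icy: reverse → yci; then shift: y+12=k, c+12=o, i+12=u.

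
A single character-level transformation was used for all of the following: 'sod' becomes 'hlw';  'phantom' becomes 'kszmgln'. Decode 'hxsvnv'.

scheme

Each pair mirrors across the alphabet (s↔h, o↔l, d↔w): positions sum to 25. Each letter is replaced by its mirror in the alphabet: a↔z, b↔y, c↔x, and so on (the Atbash cipher).
Reversing it on hxsvnv: h↔s, x↔c, s↔h, v↔e, n↔m, v↔e.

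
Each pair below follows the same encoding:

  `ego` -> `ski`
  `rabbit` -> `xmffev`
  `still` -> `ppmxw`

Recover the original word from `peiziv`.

reveal

Read the word backwards and shift each letter +4.
Decoding peiziv: shift back: p−4=l, e−4=a, i−4=e, z−4=v, i−4=e, v−4=r → laever; then reverse → reveal.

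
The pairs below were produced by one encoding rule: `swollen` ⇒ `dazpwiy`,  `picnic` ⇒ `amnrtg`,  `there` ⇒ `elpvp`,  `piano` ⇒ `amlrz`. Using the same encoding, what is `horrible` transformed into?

sscvtfwi

Shifts by position in swollen: pos 0: s→d (+11), pos 1: w→a (+4), pos 2: o→z (+11), pos 3: l→p (+4) — repeating every 2. It's a Vigenère-style cipher with numeric key [11,4]: position i shifts by key[i mod 2].
For horrible: h+11=s, o+4=s, r+11=c, r+4=v, i+11=t, b+4=f, l+11=w, e+4=i.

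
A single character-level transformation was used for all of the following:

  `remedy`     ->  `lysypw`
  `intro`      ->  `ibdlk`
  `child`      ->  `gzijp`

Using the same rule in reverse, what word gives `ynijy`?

r(17)→l(11) and e(4)→y(24) fit y≡9x+14 (mod 26); the inverse of 9 mod 26 is 3. This is an affine cipher: with a=0,…,z=25, each position x becomes (9x+14) mod 26.
Decoding ynijy: y(24)→3·(24−14)≡4=e; n(13)→3·(13−14)≡23=x; i(8)→3·(8−14)≡8=i; j(9)→3·(9−14)≡11=l; y(24)→3·(24−14)≡4=e (all mod 26).

exile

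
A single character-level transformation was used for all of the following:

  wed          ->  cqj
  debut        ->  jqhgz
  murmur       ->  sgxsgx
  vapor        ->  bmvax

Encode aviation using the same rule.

mbumzuat

Two shifts are in play — +12 for a/e/i/o/u, +6 for every other letter.
On aviation: a(vowel)+12=m, v(cons)+6=b, i(vowel)+12=u, a(vowel)+12=m, t(cons)+6=z, i(vowel)+12=u, o(vowel)+12=a, n(cons)+6=t.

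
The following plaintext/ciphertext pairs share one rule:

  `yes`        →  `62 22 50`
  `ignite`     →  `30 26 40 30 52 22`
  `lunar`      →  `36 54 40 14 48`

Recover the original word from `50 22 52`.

y(#25)→62 and e(#5)→22: differences scale by 2, so n = 2·pos + 12. Each letter becomes 2×(its alphabet position, a=1..z=26) + 12.
Decoding 50 22 52: 50→(50−12)÷2=19=s, 22→(22−12)÷2=5=e, 52→(52−12)÷2=20=t.

set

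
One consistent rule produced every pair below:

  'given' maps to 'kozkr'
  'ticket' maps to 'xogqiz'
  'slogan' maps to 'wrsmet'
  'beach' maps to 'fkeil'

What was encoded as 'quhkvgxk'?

moderate

Shifts by position in given: pos 0: g→k (+4), pos 1: i→o (+6), pos 2: v→z (+4), pos 3: e→k (+6) — repeating every 2. The shifts repeat in a cycle of length 2: positions 0,1,… shift by +4, +6, then the pattern repeats.
Undoing it on quhkvgxk: q−4=m, u−6=o, h−4=d, k−6=e, v−4=r, g−6=a, x−4=t, k−6=e.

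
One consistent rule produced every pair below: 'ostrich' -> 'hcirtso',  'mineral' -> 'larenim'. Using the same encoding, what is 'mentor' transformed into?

The output letters match the input read backwards: ostrich reversed is hcirtso. The word is simply reversed.
On mentor: reverse → rotnem.

rotnem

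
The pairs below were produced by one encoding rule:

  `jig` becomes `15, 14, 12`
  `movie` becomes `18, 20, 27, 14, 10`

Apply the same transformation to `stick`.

j is letter #10 and maps to 15: an offset of 5. Letters become their 1-based position plus 5 (so a→6, b→7, …).
Applying it to stick: s=19→24, t=20→25, i=9→14, c=3→8, k=11→16.

24, 25, 14, 8, 16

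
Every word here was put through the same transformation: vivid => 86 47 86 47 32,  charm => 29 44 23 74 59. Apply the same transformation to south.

77 65 83 80 44

v(#22)→86 and i(#9)→47: differences scale by 3, so n = 3·pos + 20. With a=1..z=26, the number is 3·pos + 20.
For south: s=19→77, o=15→65, u=21→83, t=20→80, h=8→44.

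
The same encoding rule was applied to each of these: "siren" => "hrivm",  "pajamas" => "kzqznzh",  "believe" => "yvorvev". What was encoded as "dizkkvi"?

Each pair mirrors across the alphabet (s↔h, i↔r, r↔i): positions sum to 25. This is the alphabet-reversal cipher (Atbash): a becomes z, b becomes y, etc.
Decoding dizkkvi: d↔w, i↔r, z↔a, k↔p, k↔p, v↔e, i↔r.

wrapper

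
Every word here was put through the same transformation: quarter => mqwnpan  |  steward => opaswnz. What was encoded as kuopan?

Compare letters: q→m is +22, u→q is +22, a→w is +22 — a constant shift. Each letter is shifted forward by 22 in the alphabet (a Caesar shift of +22).
Undoing it on kuopan: k−22=o, u−22=y, o−22=s, p−22=t, a−22=e, n−22=r.

oyster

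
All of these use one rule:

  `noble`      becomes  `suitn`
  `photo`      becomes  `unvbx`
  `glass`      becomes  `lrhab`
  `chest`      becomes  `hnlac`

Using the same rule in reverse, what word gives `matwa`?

Letter i (0-indexed) is shifted by i+5, so successive shifts are 5, 6, 7, ….
Decoding matwa: m−5=h, a−6=u, t−7=m, w−8=o, a−9=r.

humor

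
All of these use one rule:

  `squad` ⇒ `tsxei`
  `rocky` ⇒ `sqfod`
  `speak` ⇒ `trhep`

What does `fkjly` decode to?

eight

The shift increases by 1 at each position, starting from +1: 1, 2, 3, ….
Reversing it on fkjly: f−1=e, k−2=i, j−3=g, l−4=h, y−5=t.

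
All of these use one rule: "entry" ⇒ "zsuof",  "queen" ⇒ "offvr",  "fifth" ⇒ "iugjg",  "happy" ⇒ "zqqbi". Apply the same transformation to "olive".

fwjmp

The output letters match the input read backwards, each shifted +1: entry reversed is yrtne. Read the word backwards and shift each letter +1.
Applying it to olive: reverse → evilo; then shift: e+1=f, v+1=w, i+1=j, l+1=m, o+1=p.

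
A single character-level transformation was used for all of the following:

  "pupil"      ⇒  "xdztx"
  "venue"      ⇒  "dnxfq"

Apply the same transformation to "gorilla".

In pupil: p→x is +8, u→d is +9, p→z is +10, i→t is +11 — the shift increases by 1 each position. Letter i (0-indexed) is shifted by i+8, so successive shifts are 8, 9, 10, ….
For gorilla: g+8=o, o+9=x, r+10=b, i+11=t, l+12=x, l+13=y, a+14=o.

oxbtxyo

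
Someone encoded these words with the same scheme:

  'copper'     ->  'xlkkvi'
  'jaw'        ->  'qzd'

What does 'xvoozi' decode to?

Each pair mirrors across the alphabet (c↔x, o↔l, p↔k): positions sum to 25. Letters are reflected about the middle of the alphabet (position → 25−position): Atbash.
Reversing it on xvoozi: x↔c, v↔e, o↔l, o↔l, z↔a, i↔r.

cellar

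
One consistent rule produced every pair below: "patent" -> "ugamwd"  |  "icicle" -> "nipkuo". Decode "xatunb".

In patent: p→u is +5, a→g is +6, t→a is +7, e→m is +8 — the shift increases by 1 each position. Each letter shifts forward by (position + 5), i.e. 5, 6, 7, … — the shift grows by one for each successive letter.
Reversing it on xatunb: x−5=s, a−6=u, t−7=m, u−8=m, n−9=e, b−10=r.

summer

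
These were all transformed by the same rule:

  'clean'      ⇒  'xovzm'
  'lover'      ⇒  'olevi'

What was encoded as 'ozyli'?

Each pair mirrors across the alphabet (c↔x, l↔o, e↔v): positions sum to 25. This is the alphabet-reversal cipher (Atbash): a becomes z, b becomes y, etc.
Decoding ozyli: o↔l, z↔a, y↔b, l↔o, i↔r.

labor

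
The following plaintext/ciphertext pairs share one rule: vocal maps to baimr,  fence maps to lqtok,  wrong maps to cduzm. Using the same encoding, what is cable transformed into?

imhxk

Shifts by position in vocal: pos 0: v→b (+6), pos 1: o→a (+12), pos 2: c→i (+6), pos 3: a→m (+12) — repeating every 2. The shifts repeat in a cycle of length 2: positions 0,1,… shift by +6, +12, then the pattern repeats.
On cable: c+6=i, a+12=m, b+6=h, l+12=x, e+6=k.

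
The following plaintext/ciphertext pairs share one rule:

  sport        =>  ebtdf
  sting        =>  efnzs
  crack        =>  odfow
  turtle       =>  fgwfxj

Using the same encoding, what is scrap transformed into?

Shifts by position in sport: pos 0: s→e (+12), pos 1: p→b (+12), pos 2: o→t (+5), pos 3: r→d (+12), pos 4: t→f (+12) — repeating every 3. A repeating key of period 3 is used — shifts +12, +12, +5 over and over.
For scrap: s+12=e, c+12=o, r+5=w, a+12=m, p+12=b.

eowmb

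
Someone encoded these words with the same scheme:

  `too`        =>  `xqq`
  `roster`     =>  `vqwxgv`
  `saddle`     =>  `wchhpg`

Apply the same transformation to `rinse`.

The shift depends on letter class: consonant t→x is +4, but vowel o→q is +2. Vowels shift forward by 2 and consonants shift forward by 4.
On rinse: r(cons)+4=v, i(vowel)+2=k, n(cons)+4=r, s(cons)+4=w, e(vowel)+2=g.

vkrwg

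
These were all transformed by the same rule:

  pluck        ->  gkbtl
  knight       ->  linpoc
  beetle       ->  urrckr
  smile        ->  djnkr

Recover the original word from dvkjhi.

p(15)→g(6) and l(11)→k(10) fit y≡25x+21 (mod 26); the inverse of 25 mod 26 is 25. Treating letters as 0–25, the rule is x ↦ 25x + 21 (mod 26).
Decoding dvkjhi: d(3)→25·(3−21)≡18=s; v(21)→25·(21−21)≡0=a; k(10)→25·(10−21)≡11=l; j(9)→25·(9−21)≡12=m; h(7)→25·(7−21)≡14=o; i(8)→25·(8−21)≡13=n (all mod 26).

salmon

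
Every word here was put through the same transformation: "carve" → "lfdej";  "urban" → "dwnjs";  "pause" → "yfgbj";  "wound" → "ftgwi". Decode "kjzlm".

bench

Shifts by position in carve: pos 0: c→l (+9), pos 1: a→f (+5), pos 2: r→d (+12), pos 3: v→e (+9), pos 4: e→j (+5) — repeating every 3. It's a Vigenère-style cipher with numeric key [9,5,12]: position i shifts by key[i mod 3].
Decoding kjzlm: k−9=b, j−5=e, z−12=n, l−9=c, m−5=h.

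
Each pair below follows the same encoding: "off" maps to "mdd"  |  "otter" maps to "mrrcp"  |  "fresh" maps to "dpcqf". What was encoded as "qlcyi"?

sneak

This is a Caesar cipher with shift 24.
Decoding qlcyi: q−24=s, l−24=n, c−24=e, y−24=a, i−24=k.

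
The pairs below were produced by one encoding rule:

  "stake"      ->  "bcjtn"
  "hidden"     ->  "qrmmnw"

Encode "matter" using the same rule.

vjccna

Compare letters: s→b is +9, t→c is +9, a→j is +9 — a constant shift. It's a constant shift of +9 (ROT9).
Applying it to matter: m+9=v, a+9=j, t+9=c, t+9=c, e+9=n, r+9=a.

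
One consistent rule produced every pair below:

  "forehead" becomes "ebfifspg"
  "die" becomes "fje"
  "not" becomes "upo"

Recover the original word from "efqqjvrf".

The output letters match the input read backwards, each shifted +1: forehead reversed is daeherof. Two steps: reverse the string, then apply a Caesar shift of +1.
Reversing it on efqqjvrf: shift back: e−1=d, f−1=e, q−1=p, q−1=p, j−1=i, v−1=u, r−1=q, f−1=e → deppiuqe; then reverse → equipped.

equipped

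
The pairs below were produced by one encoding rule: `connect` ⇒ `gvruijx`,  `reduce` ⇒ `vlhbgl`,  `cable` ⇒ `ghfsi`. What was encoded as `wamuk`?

sting

Shifts by position in connect: pos 0: c→g (+4), pos 1: o→v (+7), pos 2: n→r (+4), pos 3: n→u (+7) — repeating every 2. The shifts repeat in a cycle of length 2: positions 0,1,… shift by +4, +7, then the pattern repeats.
Reversing it on wamuk: w−4=s, a−7=t, m−4=i, u−7=n, k−4=g.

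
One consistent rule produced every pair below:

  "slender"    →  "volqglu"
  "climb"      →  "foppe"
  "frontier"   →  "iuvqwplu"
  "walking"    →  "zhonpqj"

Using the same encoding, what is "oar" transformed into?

vhu

The shift depends on letter class: consonant s→v is +3, but vowel e→l is +7. Vowels shift forward by 7 and consonants shift forward by 3.
On oar: o(vowel)+7=v, a(vowel)+7=h, r(cons)+3=u.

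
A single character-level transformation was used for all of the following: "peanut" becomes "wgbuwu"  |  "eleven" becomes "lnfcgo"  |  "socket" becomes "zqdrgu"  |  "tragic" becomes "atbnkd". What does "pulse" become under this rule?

wwmzg

It's a Vigenère-style cipher with numeric key [7,2,1]: position i shifts by key[i mod 3].
Applying it to pulse: p+7=w, u+2=w, l+1=m, s+7=z, e+2=g.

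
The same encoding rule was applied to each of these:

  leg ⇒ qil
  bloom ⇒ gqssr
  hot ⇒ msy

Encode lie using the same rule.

The shift depends on letter class: consonant l→q is +5, but vowel e→i is +4. The rule splits by letter class: vowels +4, consonants +5.
On lie: l(cons)+5=q, i(vowel)+4=m, e(vowel)+4=i.

qmi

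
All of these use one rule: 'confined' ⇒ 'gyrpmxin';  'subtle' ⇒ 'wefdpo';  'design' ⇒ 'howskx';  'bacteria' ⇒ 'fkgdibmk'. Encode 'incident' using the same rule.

mxgshord

Shifts by position in confined: pos 0: c→g (+4), pos 1: o→y (+10), pos 2: n→r (+4), pos 3: f→p (+10) — repeating every 2. The shifts repeat in a cycle of length 2: positions 0,1,… shift by +4, +10, then the pattern repeats.
On incident: i+4=m, n+10=x, c+4=g, i+10=s, d+4=h, e+10=o, n+4=r, t+10=d.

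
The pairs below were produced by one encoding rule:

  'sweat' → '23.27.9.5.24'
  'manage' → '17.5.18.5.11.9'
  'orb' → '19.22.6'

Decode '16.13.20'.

s is letter #19 and maps to 23: an offset of 4. Each letter is replaced by its alphabet position (a=1..z=26) + 4.
Reversing it on 16.13.20: 16→(16−4)÷1=12=l, 13→(13−4)÷1=9=i, 20→(20−4)÷1=16=p.

lip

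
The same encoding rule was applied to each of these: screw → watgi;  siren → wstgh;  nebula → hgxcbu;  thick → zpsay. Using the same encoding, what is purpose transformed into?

This is an affine cipher: with a=0,…,z=25, each position x becomes (3x+20) mod 26.
On purpose: p(15)→3·15+20≡13=n; u(20)→3·20+20≡2=c; r(17)→3·17+20≡19=t; p(15)→3·15+20≡13=n; o(14)→3·14+20≡10=k; s(18)→3·18+20≡22=w; e(4)→3·4+20≡6=g (all mod 26).

nctnkwg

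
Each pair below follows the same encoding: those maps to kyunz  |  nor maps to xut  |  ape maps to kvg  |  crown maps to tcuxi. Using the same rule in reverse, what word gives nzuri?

The output letters match the input read backwards, each shifted +6: those reversed is esoht. Read the word backwards and shift each letter +6.
Decoding nzuri: shift back: n−6=h, z−6=t, u−6=o, r−6=l, i−6=c → htolc; then reverse → cloth.

cloth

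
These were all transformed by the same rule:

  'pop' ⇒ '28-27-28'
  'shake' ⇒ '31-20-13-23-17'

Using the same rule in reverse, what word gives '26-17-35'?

new

p is letter #16 and maps to 28: an offset of 12. Letters become their 1-based position plus 12 (so a→13, b→14, …).
Undoing it on 26-17-35: 26→(26−12)÷1=14=n, 17→(17−12)÷1=5=e, 35→(35−12)÷1=23=w.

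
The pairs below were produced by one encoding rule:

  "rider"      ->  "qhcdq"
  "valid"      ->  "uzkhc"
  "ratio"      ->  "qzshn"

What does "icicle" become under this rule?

hbhbkd

This is a Caesar cipher with shift 25.
Applying it to icicle: i+25=h, c+25=b, i+25=h, c+25=b, l+25=k, e+25=d.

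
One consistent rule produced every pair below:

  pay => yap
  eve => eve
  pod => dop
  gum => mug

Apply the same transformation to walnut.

tunlaw

It's just the letters in reverse order.
Applying it to walnut: reverse → tunlaw.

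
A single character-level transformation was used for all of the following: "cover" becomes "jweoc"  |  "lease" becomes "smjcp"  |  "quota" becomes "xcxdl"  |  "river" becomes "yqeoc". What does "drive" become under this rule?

kzrfp

In cover: c→j is +7, o→w is +8, v→e is +9, e→o is +10 — the shift increases by 1 each position. Letter i (0-indexed) is shifted by i+7, so successive shifts are 7, 8, 9, ….
For drive: d+7=k, r+8=z, i+9=r, v+10=f, e+11=p.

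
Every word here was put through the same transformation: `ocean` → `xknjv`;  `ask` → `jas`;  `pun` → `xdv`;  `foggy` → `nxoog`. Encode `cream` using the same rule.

kznju

The shift depends on letter class: consonant c→k is +8, but vowel o→x is +9. Vowels shift forward by 9 and consonants shift forward by 8.
Applying it to cream: c(cons)+8=k, r(cons)+8=z, e(vowel)+9=n, a(vowel)+9=j, m(cons)+8=u.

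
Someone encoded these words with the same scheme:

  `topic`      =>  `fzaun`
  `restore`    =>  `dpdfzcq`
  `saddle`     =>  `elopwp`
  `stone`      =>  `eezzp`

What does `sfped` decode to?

The shifts repeat in a cycle of length 3: positions 0,1,… shift by +12, +11, +11, then the pattern repeats.
Decoding sfped: s−12=g, f−11=u, p−11=e, e−12=s, d−11=s.

guess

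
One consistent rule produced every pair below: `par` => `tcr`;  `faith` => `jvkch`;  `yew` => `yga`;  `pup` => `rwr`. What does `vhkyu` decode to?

swift

The output letters match the input read backwards, each shifted +2: par reversed is rap. The word is reversed, then every letter is shifted forward by 2.
Decoding vhkyu: shift back: v−2=t, h−2=f, k−2=i, y−2=w, u−2=s → tfiws; then reverse → swift.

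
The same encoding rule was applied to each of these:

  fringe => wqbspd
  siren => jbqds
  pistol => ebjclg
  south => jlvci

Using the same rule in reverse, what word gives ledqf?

f(5)→w(22) and r(17)→q(16) fit y≡19x+5 (mod 26); the inverse of 19 mod 26 is 11. Each letter's alphabet position (a=0..z=25) is mapped through 19·x+5 mod 26 — an affine cipher.
Reversing it on ledqf: l(11)→11·(11−5)≡14=o; e(4)→11·(4−5)≡15=p; d(3)→11·(3−5)≡4=e; q(16)→11·(16−5)≡17=r; f(5)→11·(5−5)≡0=a (all mod 26).

opera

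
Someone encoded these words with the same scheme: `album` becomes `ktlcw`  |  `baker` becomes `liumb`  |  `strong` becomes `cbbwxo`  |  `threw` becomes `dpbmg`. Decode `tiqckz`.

jaguar

It's a Vigenère-style cipher with numeric key [10,8]: position i shifts by key[i mod 2].
Reversing it on tiqckz: t−10=j, i−8=a, q−10=g, c−8=u, k−10=a, z−8=r.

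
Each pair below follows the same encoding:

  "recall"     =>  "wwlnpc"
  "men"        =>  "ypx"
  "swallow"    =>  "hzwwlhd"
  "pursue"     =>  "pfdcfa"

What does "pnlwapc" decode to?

replace

The output letters match the input read backwards, each shifted +11: recall reversed is llacer. Two steps: reverse the string, then apply a Caesar shift of +11.
Decoding pnlwapc: shift back: p−11=e, n−11=c, l−11=a, w−11=l, a−11=p, p−11=e, c−11=r → ecalper; then reverse → replace.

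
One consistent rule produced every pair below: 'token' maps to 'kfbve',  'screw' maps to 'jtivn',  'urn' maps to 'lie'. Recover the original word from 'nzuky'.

Compare letters: t→k is +17, o→f is +17, k→b is +17 — a constant shift. It's a constant shift of +17 (ROT17).
Undoing it on nzuky: n−17=w, z−17=i, u−17=d, k−17=t, y−17=h.

width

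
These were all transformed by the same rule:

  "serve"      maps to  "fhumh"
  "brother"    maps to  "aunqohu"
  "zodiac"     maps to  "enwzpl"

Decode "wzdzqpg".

digital

This is an affine cipher: with a=0,…,z=25, each position x becomes (11x+15) mod 26.
Undoing it on wzdzqpg: w(22)→19·(22−15)≡3=d; z(25)→19·(25−15)≡8=i; d(3)→19·(3−15)≡6=g; z(25)→19·(25−15)≡8=i; q(16)→19·(16−15)≡19=t; p(15)→19·(15−15)≡0=a; g(6)→19·(6−15)≡11=l (all mod 26).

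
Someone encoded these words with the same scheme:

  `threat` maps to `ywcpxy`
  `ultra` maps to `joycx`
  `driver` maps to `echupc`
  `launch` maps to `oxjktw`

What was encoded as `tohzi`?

Each letter's alphabet position (a=0..z=25) is mapped through 11·x+23 mod 26 — an affine cipher.
Decoding tohzi: t(19)→19·(19−23)≡2=c; o(14)→19·(14−23)≡11=l; h(7)→19·(7−23)≡8=i; z(25)→19·(25−23)≡12=m; i(8)→19·(8−23)≡1=b (all mod 26).

climb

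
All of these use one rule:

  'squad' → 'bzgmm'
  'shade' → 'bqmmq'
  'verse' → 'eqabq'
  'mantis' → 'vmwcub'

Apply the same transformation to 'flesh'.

The shift depends on letter class: consonant s→b is +9, but vowel u→g is +12. Vowels shift forward by 12 and consonants shift forward by 9.
On flesh: f(cons)+9=o, l(cons)+9=u, e(vowel)+12=q, s(cons)+9=b, h(cons)+9=q.

ouqbq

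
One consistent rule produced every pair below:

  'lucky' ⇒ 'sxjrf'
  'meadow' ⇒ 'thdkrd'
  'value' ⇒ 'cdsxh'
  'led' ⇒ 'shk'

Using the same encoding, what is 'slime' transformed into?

zslth

The rule splits by letter class: vowels +3, consonants +7.
For slime: s(cons)+7=z, l(cons)+7=s, i(vowel)+3=l, m(cons)+7=t, e(vowel)+3=h.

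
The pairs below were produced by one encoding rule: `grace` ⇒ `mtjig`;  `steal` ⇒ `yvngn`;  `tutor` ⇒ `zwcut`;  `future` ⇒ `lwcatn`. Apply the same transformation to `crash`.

itjyj

The shifts repeat in a cycle of length 3: positions 0,1,… shift by +6, +2, +9, then the pattern repeats.
For crash: c+6=i, r+2=t, a+9=j, s+6=y, h+2=j.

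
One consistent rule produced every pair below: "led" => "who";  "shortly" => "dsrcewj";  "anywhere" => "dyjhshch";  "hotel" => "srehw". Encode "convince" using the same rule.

nryglynh

The shift depends on letter class: consonant l→w is +11, but vowel e→h is +3. The rule splits by letter class: vowels +3, consonants +11.
Applying it to convince: c(cons)+11=n, o(vowel)+3=r, n(cons)+11=y, v(cons)+11=g, i(vowel)+3=l, n(cons)+11=y, c(cons)+11=n, e(vowel)+3=h.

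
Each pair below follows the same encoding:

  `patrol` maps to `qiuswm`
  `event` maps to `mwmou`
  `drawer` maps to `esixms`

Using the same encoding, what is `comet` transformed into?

dwnmu

Vowels shift forward by 8 and consonants shift forward by 1.
On comet: c(cons)+1=d, o(vowel)+8=w, m(cons)+1=n, e(vowel)+8=m, t(cons)+1=u.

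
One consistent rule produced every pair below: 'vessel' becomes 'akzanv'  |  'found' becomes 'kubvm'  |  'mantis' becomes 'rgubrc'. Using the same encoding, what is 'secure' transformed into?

xkjcao

In vessel: v→a is +5, e→k is +6, s→z is +7, s→a is +8 — the shift increases by 1 each position. Each letter shifts forward by (position + 5), i.e. 5, 6, 7, … — the shift grows by one for each successive letter.
On secure: s+5=x, e+6=k, c+7=j, u+8=c, r+9=a, e+10=o.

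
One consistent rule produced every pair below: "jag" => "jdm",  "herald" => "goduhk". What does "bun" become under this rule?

qxe

Two steps: reverse the string, then apply a Caesar shift of +3.
On bun: reverse → nub; then shift: n+3=q, u+3=x, b+3=e.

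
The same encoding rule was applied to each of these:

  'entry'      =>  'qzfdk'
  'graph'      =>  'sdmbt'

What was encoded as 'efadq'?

store

Compare letters: e→q is +12, n→z is +12, t→f is +12 — a constant shift. Every letter moves 12 places later in the alphabet, wrapping around z→a.
Undoing it on efadq: e−12=s, f−12=t, a−12=o, d−12=r, q−12=e.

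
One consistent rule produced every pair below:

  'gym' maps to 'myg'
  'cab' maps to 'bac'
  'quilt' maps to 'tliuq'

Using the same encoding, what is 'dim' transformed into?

mid

The word is simply reversed.
For dim: reverse → mid.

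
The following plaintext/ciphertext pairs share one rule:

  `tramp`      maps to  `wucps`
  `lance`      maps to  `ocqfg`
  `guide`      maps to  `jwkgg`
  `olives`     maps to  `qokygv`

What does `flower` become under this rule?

The shift depends on letter class: consonant t→w is +3, but vowel a→c is +2. Two shifts are in play — +2 for a/e/i/o/u, +3 for every other letter.
For flower: f(cons)+3=i, l(cons)+3=o, o(vowel)+2=q, w(cons)+3=z, e(vowel)+2=g, r(cons)+3=u.

ioqzgu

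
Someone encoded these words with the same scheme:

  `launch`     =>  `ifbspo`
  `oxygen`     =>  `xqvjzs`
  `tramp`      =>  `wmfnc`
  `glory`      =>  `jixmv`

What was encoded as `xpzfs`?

ocean

Each letter's alphabet position (a=0..z=25) is mapped through 5·x+5 mod 26 — an affine cipher.
Undoing it on xpzfs: x(23)→21·(23−5)≡14=o; p(15)→21·(15−5)≡2=c; z(25)→21·(25−5)≡4=e; f(5)→21·(5−5)≡0=a; s(18)→21·(18−5)≡13=n (all mod 26).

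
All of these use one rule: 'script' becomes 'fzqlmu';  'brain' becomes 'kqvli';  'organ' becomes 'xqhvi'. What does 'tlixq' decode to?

minor

s(18)→f(5) and c(2)→z(25) fit y≡15x+21 (mod 26); the inverse of 15 mod 26 is 7. Each letter's alphabet position (a=0..z=25) is mapped through 15·x+21 mod 26 — an affine cipher.
Reversing it on tlixq: t(19)→7·(19−21)≡12=m; l(11)→7·(11−21)≡8=i; i(8)→7·(8−21)≡13=n; x(23)→7·(23−21)≡14=o; q(16)→7·(16−21)≡17=r (all mod 26).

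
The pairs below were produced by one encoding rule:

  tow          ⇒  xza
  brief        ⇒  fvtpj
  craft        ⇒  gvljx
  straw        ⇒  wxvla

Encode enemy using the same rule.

prpqc

The shift depends on letter class: consonant t→x is +4, but vowel o→z is +11. The rule splits by letter class: vowels +11, consonants +4.
Applying it to enemy: e(vowel)+11=p, n(cons)+4=r, e(vowel)+11=p, m(cons)+4=q, y(cons)+4=c.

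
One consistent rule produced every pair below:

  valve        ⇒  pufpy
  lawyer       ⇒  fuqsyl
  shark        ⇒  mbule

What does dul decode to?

Compare letters: v→p is +20, a→u is +20, l→f is +20 — a constant shift. This is a Caesar cipher with shift 20.
Undoing it on dul: d−20=j, u−20=a, l−20=r.

jar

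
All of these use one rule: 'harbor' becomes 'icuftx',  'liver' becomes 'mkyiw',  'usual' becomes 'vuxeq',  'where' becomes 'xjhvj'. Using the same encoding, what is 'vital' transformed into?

wkweq

In harbor: h→i is +1, a→c is +2, r→u is +3, b→f is +4 — the shift increases by 1 each position. The shift increases by 1 at each position, starting from +1: 1, 2, 3, ….
On vital: v+1=w, i+2=k, t+3=w, a+4=e, l+5=q.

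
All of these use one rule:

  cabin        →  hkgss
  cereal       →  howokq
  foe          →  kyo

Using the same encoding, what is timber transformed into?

The shift depends on letter class: consonant c→h is +5, but vowel a→k is +10. Vowels shift forward by 10 and consonants shift forward by 5.
Applying it to timber: t(cons)+5=y, i(vowel)+10=s, m(cons)+5=r, b(cons)+5=g, e(vowel)+10=o, r(cons)+5=w.

ysrgow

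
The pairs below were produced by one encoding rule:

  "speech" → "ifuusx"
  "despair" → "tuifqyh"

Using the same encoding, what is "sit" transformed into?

iyj

Compare letters: s→i is +16, p→f is +16, e→u is +16 — a constant shift. It's a constant shift of +16 (ROT16).
For sit: s+16=i, i+16=y, t+16=j.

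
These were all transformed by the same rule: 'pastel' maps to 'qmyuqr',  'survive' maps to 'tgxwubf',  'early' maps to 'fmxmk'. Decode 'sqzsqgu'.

retreat

Shifts by position in pastel: pos 0: p→q (+1), pos 1: a→m (+12), pos 2: s→y (+6), pos 3: t→u (+1), pos 4: e→q (+12), pos 5: l→r (+6) — repeating every 3. It's a Vigenère-style cipher with numeric key [1,12,6]: position i shifts by key[i mod 3].
Undoing it on sqzsqgu: s−1=r, q−12=e, z−6=t, s−1=r, q−12=e, g−6=a, u−1=t.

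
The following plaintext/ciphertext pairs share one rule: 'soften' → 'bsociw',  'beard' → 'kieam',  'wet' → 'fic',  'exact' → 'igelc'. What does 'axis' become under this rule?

Two shifts are in play — +4 for a/e/i/o/u, +9 for every other letter.
On axis: a(vowel)+4=e, x(cons)+9=g, i(vowel)+4=m, s(cons)+9=b.

egmb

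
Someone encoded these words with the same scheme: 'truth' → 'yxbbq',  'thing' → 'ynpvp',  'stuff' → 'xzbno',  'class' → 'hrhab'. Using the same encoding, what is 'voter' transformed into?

auama

In truth: t→y is +5, r→x is +6, u→b is +7, t→b is +8 — the shift increases by 1 each position. Letter i (0-indexed) is shifted by i+5, so successive shifts are 5, 6, 7, ….
For voter: v+5=a, o+6=u, t+7=a, e+8=m, r+9=a.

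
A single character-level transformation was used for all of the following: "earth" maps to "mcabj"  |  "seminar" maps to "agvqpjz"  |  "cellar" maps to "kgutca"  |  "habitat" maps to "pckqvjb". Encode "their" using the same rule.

Shifts by position in earth: pos 0: e→m (+8), pos 1: a→c (+2), pos 2: r→a (+9), pos 3: t→b (+8), pos 4: h→j (+2) — repeating every 3. A repeating key of period 3 is used — shifts +8, +2, +9 over and over.
Applying it to their: t+8=b, h+2=j, e+9=n, i+8=q, r+2=t.

bjnqt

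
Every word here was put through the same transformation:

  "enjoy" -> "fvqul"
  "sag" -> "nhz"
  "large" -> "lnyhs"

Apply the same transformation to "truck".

The word is reversed, then every letter is shifted forward by 7.
Applying it to truck: reverse → kcurt; then shift: k+7=r, c+7=j, u+7=b, r+7=y, t+7=a.

rjbya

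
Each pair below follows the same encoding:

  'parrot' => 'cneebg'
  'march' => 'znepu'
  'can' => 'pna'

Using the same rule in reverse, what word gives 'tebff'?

Compare letters: p→c is +13, a→n is +13, r→e is +13 — a constant shift. Each letter is shifted forward by 13 in the alphabet (a Caesar shift of +13).
Decoding tebff: t−13=g, e−13=r, b−13=o, f−13=s, f−13=s.

gross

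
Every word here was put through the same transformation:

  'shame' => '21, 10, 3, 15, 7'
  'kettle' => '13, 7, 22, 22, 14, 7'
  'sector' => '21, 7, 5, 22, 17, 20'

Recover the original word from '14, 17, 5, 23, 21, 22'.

s is letter #19 and maps to 21: an offset of 2. Letters become their 1-based position plus 2 (so a→3, b→4, …).
Undoing it on 14, 17, 5, 23, 21, 22: 14→(14−2)÷1=12=l, 17→(17−2)÷1=15=o, 5→(5−2)÷1=3=c, 23→(23−2)÷1=21=u, 21→(21−2)÷1=19=s, 22→(22−2)÷1=20=t.

locust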